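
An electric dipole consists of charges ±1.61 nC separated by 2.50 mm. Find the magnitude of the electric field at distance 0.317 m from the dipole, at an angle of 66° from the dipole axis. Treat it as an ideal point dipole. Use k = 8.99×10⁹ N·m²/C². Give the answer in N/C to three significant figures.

Dipole moment p = qd = (1.61×10⁻⁹ C)(0.00250 m) = 4.025×10⁻¹² C·m.
At angle θ the dipole field magnitude is E = (kp/r³)·√(1 + 3cos²θ).
kp/r³ = (8.99×10⁹)(4.025×10⁻¹²) / (0.317)³ = 1.136 N/C.
√(1 + 3cos²66°) = √(1 + 3·0.1654) = √1.4963 ≈ 1.2232.
E ≈ 1.136 × 1.223 = 1.389 N/C.

E ≈ 1.39 N/C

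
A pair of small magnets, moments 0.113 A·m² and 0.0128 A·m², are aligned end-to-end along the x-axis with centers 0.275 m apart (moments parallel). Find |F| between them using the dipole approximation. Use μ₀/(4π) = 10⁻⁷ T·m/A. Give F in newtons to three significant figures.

F ≈ 1.52×10⁻⁷ N

On-axis B of dipole 1: B = (μ₀/4π)·2m₁/r³. Force on dipole 2: F = m₂·dB/dr.
dB/dr = −(μ₀/4π)·6m₁/r⁴, so |F| = (μ₀/4π)·6m₁m₂/r⁴.
F = 6(10⁻⁷)(0.113)(0.0128)/(0.275)⁴ = 1.517×10⁻⁷ N.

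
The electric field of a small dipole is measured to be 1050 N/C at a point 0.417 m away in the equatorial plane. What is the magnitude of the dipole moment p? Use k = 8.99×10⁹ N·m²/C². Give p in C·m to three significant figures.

p ≈ 8.47×10⁻⁹ C·m

In the equatorial plane E = kp/r³, so p = Er³/(k).
p = (1050)·(0.417)³ / (8.99×10⁹) = 8.469×10⁻⁹ C·m.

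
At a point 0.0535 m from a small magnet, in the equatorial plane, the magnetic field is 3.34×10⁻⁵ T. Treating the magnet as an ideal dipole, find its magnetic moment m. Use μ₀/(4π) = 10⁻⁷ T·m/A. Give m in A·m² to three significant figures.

m ≈ 0.0511 A·m²

In the equatorial plane B = (μ₀/4π)·m/r³, so m = Br³·4π/(μ₀).
m = (3.34×10⁻⁵)·(0.0535)³ / (10⁻⁷) = 0.05115 A·m².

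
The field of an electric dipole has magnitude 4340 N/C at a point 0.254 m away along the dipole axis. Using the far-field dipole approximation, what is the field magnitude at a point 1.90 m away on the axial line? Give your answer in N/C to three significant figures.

E ≈ 10.4 N/C

Dipole fields scale as 1/r³ in the far field; the geometry is the same at both points.
E₂ = E₁ · (r₁/r₂)³ = 4340 · (0.254/1.90)³.
(r₁/r₂)³ = (0.1337)³ = 0.002389.
E₂ ≈ 10.37 N/C.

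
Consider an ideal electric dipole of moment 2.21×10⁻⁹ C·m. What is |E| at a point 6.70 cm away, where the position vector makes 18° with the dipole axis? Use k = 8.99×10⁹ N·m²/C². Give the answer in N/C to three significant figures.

E ≈ 1.27×10⁵ N/C

At angle θ the dipole field magnitude is E = (kp/r³)·√(1 + 3cos²θ).
kp/r³ = (8.99×10⁹)(2.21×10⁻⁹) / (0.0670)³ = 6.606×10⁴ N/C.
√(1 + 3cos²18°) = √(1 + 3·0.9045) = √3.7135 ≈ 1.9271.
E ≈ 6.606×10⁴ × 1.927 = 1.273×10⁵ N/C.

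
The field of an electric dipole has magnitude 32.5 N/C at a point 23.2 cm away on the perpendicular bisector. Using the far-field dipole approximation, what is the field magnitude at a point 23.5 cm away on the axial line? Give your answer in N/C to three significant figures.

Dipole fields scale as 1/r³ in the far field.
The axial field is twice the equatorial field at the same r, so the geometry factor is 2/1.
E₂ = E₁ · (2/1) · (r₁/r₂)³ = 32.5 · 2 · (23.2/23.5)³.
(r₁/r₂)³ = (0.9872)³ = 0.9622.
E₂ ≈ 62.54 N/C.

E ≈ 62.5 N/C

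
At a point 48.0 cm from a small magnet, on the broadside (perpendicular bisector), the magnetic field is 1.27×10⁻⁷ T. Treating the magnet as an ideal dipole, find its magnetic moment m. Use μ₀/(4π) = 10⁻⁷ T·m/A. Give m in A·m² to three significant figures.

m ≈ 0.140 A·m²

In the equatorial plane B = (μ₀/4π)·m/r³, so m = Br³·4π/(μ₀).
m = (1.27×10⁻⁷)·(0.480)³ / (10⁻⁷) = 0.1405 A·m².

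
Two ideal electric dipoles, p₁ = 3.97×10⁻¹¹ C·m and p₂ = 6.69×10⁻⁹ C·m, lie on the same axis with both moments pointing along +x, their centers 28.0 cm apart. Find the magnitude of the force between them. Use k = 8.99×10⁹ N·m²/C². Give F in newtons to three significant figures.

F ≈ 2.33×10⁻⁶ N

On-axis field of dipole 1 at distance r: E = 2kp₁/r³. Force on dipole 2 is F = p₂·dE/dr (gradient along axis).
dE/dr = −6kp₁/r⁴, so |F| = 6kp₁p₂/r⁴ (attractive for aligned moments).
F = 6(8.99×10⁹)(3.97×10⁻¹¹)(6.69×10⁻⁹)/(0.280)⁴ = 2.331×10⁻⁶ N.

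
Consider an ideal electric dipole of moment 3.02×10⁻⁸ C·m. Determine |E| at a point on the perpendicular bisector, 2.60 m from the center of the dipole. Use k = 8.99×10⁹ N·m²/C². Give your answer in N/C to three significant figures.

In the equatorial plane E = kp/r³.
E = (8.99×10⁹)(3.02×10⁻⁸) / (2.60)³ = 15.45 N/C.

E ≈ 15.4 N/C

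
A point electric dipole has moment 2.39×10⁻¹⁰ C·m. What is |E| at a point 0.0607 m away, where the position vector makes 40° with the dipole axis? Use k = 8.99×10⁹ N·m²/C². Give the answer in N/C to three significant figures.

At angle θ the dipole field magnitude is E = (kp/r³)·√(1 + 3cos²θ).
kp/r³ = (8.99×10⁹)(2.39×10⁻¹⁰) / (0.0607)³ = 9607 N/C.
√(1 + 3cos²40°) = √(1 + 3·0.5868) = √2.7605 ≈ 1.6615.
E ≈ 9607 × 1.661 = 1.596×10⁴ N/C.

E ≈ 1.60×10⁴ N/C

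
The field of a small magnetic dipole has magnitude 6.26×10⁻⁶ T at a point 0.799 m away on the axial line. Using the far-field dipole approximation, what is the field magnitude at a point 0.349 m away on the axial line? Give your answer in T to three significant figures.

B ≈ 7.51×10⁻⁵ T

Dipole fields scale as 1/r³ in the far field; the geometry is the same at both points.
B₂ = B₁ · (r₁/r₂)³ = 6.26×10⁻⁶ · (0.799/0.349)³.
(r₁/r₂)³ = (2.289)³ = 12.
B₂ ≈ 7.512×10⁻⁵ T.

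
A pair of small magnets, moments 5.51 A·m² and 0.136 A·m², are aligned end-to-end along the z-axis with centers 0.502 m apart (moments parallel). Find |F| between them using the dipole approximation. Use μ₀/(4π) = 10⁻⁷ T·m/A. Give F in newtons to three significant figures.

On-axis B of dipole 1: B = (μ₀/4π)·2m₁/r³. Force on dipole 2: F = m₂·dB/dr.
dB/dr = −(μ₀/4π)·6m₁/r⁴, so |F| = (μ₀/4π)·6m₁m₂/r⁴.
F = 6(10⁻⁷)(5.51)(0.136)/(0.502)⁴ = 7.080×10⁻⁶ N.

F ≈ 7.08×10⁻⁶ N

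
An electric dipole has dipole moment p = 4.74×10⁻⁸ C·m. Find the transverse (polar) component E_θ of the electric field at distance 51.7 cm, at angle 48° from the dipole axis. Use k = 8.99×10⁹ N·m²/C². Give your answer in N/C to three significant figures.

E_θ ≈ 2290 N/C

For a dipole, E_θ = (kp sinθ)/r³.
kp/r³ = (8.99×10⁹)(4.74×10⁻⁸)/(0.517)³ = 3084 N/C.
E_θ = 3084·sin48° = 2292 N/C.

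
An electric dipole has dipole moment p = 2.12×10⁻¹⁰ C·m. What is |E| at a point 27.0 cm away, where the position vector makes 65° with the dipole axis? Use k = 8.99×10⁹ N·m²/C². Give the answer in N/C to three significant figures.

At angle θ the dipole field magnitude is E = (kp/r³)·√(1 + 3cos²θ).
kp/r³ = (8.99×10⁹)(2.12×10⁻¹⁰) / (0.270)³ = 96.83 N/C.
√(1 + 3cos²65°) = √(1 + 3·0.1786) = √1.5358 ≈ 1.2393.
E ≈ 96.83 × 1.239 = 120.0 N/C.

E ≈ 120 N/C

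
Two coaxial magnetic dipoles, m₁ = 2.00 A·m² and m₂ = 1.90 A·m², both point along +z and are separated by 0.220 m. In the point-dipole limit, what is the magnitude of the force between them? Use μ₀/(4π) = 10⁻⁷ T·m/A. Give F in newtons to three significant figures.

F ≈ 9.73×10⁻⁴ N

On-axis B of dipole 1: B = (μ₀/4π)·2m₁/r³. Force on dipole 2: F = m₂·dB/dr.
dB/dr = −(μ₀/4π)·6m₁/r⁴, so |F| = (μ₀/4π)·6m₁m₂/r⁴.
F = 6(10⁻⁷)(2.00)(1.90)/(0.220)⁴ = 9.733×10⁻⁴ N.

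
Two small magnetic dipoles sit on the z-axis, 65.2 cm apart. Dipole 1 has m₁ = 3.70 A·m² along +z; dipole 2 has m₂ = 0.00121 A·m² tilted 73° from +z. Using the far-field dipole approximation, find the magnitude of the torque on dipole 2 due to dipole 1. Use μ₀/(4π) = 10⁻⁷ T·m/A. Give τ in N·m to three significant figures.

τ ≈ 3.09×10⁻⁹ N·m

Dipole B is on the axis of dipole A, so B₁ there is axial: B₁ = (μ₀/4π)·2m₁/r³ along +z.
B₁ = 2(10⁻⁷)(3.70)/(0.652)³ = 2.670×10⁻⁶ T.
τ = m₂ B₁ sinθ.
τ = (0.00121)(2.670×10⁻⁶)·sin73° = 3.089×10⁻⁹ N·m.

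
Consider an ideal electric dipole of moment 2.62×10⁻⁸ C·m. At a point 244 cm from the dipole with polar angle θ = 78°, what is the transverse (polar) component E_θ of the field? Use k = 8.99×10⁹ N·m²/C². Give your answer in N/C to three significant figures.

For a dipole, E_θ = (kp sinθ)/r³.
kp/r³ = (8.99×10⁹)(2.62×10⁻⁸)/(2.44)³ = 16.21 N/C.
E_θ = 16.21·sin78° = 15.86 N/C.

E_θ ≈ 15.9 N/C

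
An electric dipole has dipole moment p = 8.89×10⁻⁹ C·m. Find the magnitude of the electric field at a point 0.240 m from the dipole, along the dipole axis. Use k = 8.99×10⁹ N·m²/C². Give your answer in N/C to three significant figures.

On the dipole axis E = 2kp/r³.
E = 2·(8.99×10⁹)(8.89×10⁻⁹) / (0.240)³ = 1.156×10⁴ N/C.

E ≈ 1.16×10⁴ N/C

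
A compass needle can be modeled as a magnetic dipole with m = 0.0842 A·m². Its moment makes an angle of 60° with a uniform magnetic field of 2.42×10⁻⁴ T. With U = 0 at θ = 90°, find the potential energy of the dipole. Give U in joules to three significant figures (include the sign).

U = −m·B = −mB cosθ.
U = −(0.0842)(2.42×10⁻⁴)·cos60° = -1.019×10⁻⁵ J.

U ≈ -1.02×10⁻⁵ J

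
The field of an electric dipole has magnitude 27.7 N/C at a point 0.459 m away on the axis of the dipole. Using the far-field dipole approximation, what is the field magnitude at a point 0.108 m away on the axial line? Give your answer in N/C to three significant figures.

Dipole fields scale as 1/r³ in the far field; the geometry is the same at both points.
E₂ = E₁ · (r₁/r₂)³ = 27.7 · (0.459/0.108)³.
(r₁/r₂)³ = (4.25)³ = 76.77.
E₂ ≈ 2126 N/C.

E ≈ 2130 N/C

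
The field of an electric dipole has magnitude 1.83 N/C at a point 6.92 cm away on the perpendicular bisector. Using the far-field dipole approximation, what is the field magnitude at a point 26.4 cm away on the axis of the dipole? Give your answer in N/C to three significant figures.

Dipole fields scale as 1/r³ in the far field.
The axial field is twice the equatorial field at the same r, so the geometry factor is 2/1.
E₂ = E₁ · (2/1) · (r₁/r₂)³ = 1.83 · 2 · (6.92/26.4)³.
(r₁/r₂)³ = (0.2621)³ = 0.01801.
E₂ ≈ 0.06592 N/C.

E ≈ 0.0659 N/C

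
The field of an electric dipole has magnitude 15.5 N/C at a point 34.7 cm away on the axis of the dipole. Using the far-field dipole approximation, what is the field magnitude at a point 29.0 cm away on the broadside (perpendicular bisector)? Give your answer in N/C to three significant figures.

E ≈ 13.3 N/C

Dipole fields scale as 1/r³ in the far field.
The axial field is twice the equatorial field at the same r, so the geometry factor is 1/2.
E₂ = E₁ · (1/2) · (r₁/r₂)³ = 15.5 · 0.5 · (34.7/29.0)³.
(r₁/r₂)³ = (1.197)³ = 1.713.
E₂ ≈ 13.28 N/C.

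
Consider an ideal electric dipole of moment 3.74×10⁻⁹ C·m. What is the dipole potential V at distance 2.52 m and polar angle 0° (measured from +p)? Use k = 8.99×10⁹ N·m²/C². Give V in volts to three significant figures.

The dipole potential is V = kp cosθ / r².
V = (8.99×10⁹)(3.74×10⁻⁹)·cos0° / (2.52)² = 5.295 V.

V ≈ 5.29 V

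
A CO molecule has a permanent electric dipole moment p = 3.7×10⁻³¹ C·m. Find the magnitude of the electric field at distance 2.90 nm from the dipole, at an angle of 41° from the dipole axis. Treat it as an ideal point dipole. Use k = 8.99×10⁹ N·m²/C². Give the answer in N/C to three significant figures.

E ≈ 2.24×10⁵ N/C

At angle θ the dipole field magnitude is E = (kp/r³)·√(1 + 3cos²θ).
kp/r³ = (8.99×10⁹)(3.70×10⁻³¹) / (2.90×10⁻⁹)³ = 1.364×10⁵ N/C.
√(1 + 3cos²41°) = √(1 + 3·0.5696) = √2.7088 ≈ 1.6458.
E ≈ 1.364×10⁵ × 1.646 = 2.245×10⁵ N/C.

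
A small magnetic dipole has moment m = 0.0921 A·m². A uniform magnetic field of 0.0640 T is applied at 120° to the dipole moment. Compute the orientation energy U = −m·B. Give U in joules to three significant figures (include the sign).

U = −m·B = −mB cosθ.
U = −(0.0921)(0.0640)·cos120° = 0.002947 J.

U ≈ 0.00295 J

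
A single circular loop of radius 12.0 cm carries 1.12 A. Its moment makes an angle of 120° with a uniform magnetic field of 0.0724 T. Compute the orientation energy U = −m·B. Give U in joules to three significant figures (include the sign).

Magnetic moment m = IA = Iπa² = (1.12)·π·(0.120)² = 0.05067 A·m².
U = −m·B = −mB cosθ.
U = −(0.05067)(0.0724)·cos120° = 0.001834 J.

U ≈ 0.00183 J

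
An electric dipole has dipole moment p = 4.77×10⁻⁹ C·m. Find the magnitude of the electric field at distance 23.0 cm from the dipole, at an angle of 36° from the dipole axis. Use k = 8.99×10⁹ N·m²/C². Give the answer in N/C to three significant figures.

At angle θ the dipole field magnitude is E = (kp/r³)·√(1 + 3cos²θ).
kp/r³ = (8.99×10⁹)(4.77×10⁻⁹) / (0.230)³ = 3524 N/C.
√(1 + 3cos²36°) = √(1 + 3·0.6545) = √2.9635 ≈ 1.7215.
E ≈ 3524 × 1.721 = 6067 N/C.

E ≈ 6070 N/C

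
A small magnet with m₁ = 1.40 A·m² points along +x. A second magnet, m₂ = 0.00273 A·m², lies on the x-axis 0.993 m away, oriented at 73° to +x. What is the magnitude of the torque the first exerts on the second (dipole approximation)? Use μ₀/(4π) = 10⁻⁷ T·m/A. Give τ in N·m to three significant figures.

Dipole B is on the axis of dipole A, so B₁ there is axial: B₁ = (μ₀/4π)·2m₁/r³ along +x.
B₁ = 2(10⁻⁷)(1.40)/(0.993)³ = 2.860×10⁻⁷ T.
τ = m₂ B₁ sinθ.
τ = (0.00273)(2.860×10⁻⁷)·sin73° = 7.466×10⁻¹⁰ N·m.

τ ≈ 7.47×10⁻¹⁰ N·m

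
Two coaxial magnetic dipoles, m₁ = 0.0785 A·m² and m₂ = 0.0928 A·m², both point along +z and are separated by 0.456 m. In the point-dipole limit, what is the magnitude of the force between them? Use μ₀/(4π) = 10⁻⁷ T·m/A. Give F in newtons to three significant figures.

On-axis B of dipole 1: B = (μ₀/4π)·2m₁/r³. Force on dipole 2: F = m₂·dB/dr.
dB/dr = −(μ₀/4π)·6m₁/r⁴, so |F| = (μ₀/4π)·6m₁m₂/r⁴.
F = 6(10⁻⁷)(0.0785)(0.0928)/(0.456)⁴ = 1.011×10⁻⁷ N.

F ≈ 1.01×10⁻⁷ N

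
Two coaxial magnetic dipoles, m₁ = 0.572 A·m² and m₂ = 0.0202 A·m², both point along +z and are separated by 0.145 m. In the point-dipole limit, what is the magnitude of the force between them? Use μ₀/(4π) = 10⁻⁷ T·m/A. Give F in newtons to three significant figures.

F ≈ 1.57×10⁻⁵ N

On-axis B of dipole 1: B = (μ₀/4π)·2m₁/r³. Force on dipole 2: F = m₂·dB/dr.
dB/dr = −(μ₀/4π)·6m₁/r⁴, so |F| = (μ₀/4π)·6m₁m₂/r⁴.
F = 6(10⁻⁷)(0.572)(0.0202)/(0.145)⁴ = 1.568×10⁻⁵ N.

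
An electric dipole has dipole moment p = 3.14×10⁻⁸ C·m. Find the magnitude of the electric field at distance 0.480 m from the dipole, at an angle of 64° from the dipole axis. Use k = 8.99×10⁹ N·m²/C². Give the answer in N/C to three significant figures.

E ≈ 3200 N/C

At angle θ the dipole field magnitude is E = (kp/r³)·√(1 + 3cos²θ).
kp/r³ = (8.99×10⁹)(3.14×10⁻⁸) / (0.480)³ = 2552 N/C.
√(1 + 3cos²64°) = √(1 + 3·0.1922) = √1.5765 ≈ 1.2556.
E ≈ 2552 × 1.256 = 3205 N/C.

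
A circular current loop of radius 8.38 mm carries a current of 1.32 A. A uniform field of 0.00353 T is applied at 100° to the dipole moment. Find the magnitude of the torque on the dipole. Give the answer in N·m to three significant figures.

τ ≈ 1.01×10⁻⁶ N·m

Magnetic moment m = IA = Iπa² = (1.32)·π·(0.00838)² = 2.912×10⁻⁴ A·m².
Torque on a magnetic dipole: τ = mB sinθ.
τ = (2.912×10⁻⁴)(0.00353)·sin100° = 1.012×10⁻⁶ N·m.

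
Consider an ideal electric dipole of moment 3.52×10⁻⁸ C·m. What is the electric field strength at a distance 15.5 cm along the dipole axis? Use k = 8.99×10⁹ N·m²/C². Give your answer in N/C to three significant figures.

E ≈ 1.70×10⁵ N/C

On the dipole axis E = 2kp/r³.
E = 2·(8.99×10⁹)(3.52×10⁻⁸) / (0.155)³ = 1.700×10⁵ N/C.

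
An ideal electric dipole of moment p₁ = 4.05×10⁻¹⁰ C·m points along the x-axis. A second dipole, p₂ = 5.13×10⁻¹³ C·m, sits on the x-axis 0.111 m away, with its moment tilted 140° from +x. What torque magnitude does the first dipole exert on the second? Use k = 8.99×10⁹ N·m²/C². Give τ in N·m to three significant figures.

The second dipole sits on the axis of the first, so the field there is axial: E₁ = 2kp₁/r³ along +x.
E₁ = 2(8.99×10⁹)(4.05×10⁻¹⁰)/(0.111)³ = 5324 N/C.
Torque on the second dipole: τ = p₂ E₁ sinθ.
τ = (5.13×10⁻¹³)(5324)·sin140° = 1.756×10⁻⁹ N·m.

τ ≈ 1.76×10⁻⁹ N·m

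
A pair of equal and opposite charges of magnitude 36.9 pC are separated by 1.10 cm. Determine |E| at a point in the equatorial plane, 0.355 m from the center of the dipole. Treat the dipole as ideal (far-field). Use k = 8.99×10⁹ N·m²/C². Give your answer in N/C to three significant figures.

E ≈ 0.0816 N/C

Dipole moment p = qd = (3.69×10⁻¹¹ C)(0.0110 m) = 4.059×10⁻¹³ C·m.
In the equatorial plane E = kp/r³.
E = (8.99×10⁹)(4.059×10⁻¹³) / (0.355)³ = 0.08156 N/C.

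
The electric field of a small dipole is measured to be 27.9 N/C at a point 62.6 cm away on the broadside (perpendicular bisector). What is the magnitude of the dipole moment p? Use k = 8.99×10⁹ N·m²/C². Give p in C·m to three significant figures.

p ≈ 7.61×10⁻¹⁰ C·m

In the equatorial plane E = kp/r³, so p = Er³/(k).
p = (27.9)·(0.626)³ / (8.99×10⁹) = 7.613×10⁻¹⁰ C·m.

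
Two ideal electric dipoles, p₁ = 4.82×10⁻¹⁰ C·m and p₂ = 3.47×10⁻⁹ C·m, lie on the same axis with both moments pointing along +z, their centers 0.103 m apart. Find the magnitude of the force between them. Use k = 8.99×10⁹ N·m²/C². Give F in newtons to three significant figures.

On-axis field of dipole 1 at distance r: E = 2kp₁/r³. Force on dipole 2 is F = p₂·dE/dr (gradient along axis).
dE/dr = −6kp₁/r⁴, so |F| = 6kp₁p₂/r⁴ (attractive for aligned moments).
F = 6(8.99×10⁹)(4.82×10⁻¹⁰)(3.47×10⁻⁹)/(0.103)⁴ = 8.016×10⁻⁴ N.

F ≈ 8.02×10⁻⁴ N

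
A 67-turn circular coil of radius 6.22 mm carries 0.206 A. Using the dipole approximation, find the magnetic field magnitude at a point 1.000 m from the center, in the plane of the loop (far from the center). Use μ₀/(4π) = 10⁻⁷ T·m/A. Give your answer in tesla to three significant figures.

m = NIA = NIπa² = 67·(0.206)·π·(0.00622)² = 0.001678 A·m².
In the equatorial plane B = (μ₀/4π)·m/r³ (half the axial value).
B = (10⁻⁷)·(0.001678) / (1.00)³ = 1.678×10⁻¹⁰ T.

B ≈ 1.68×10⁻¹⁰ T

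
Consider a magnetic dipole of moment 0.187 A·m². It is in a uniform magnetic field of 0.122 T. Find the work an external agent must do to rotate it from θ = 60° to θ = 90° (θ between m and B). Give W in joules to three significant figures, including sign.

W_ext = ΔU = −mB cosθ₂ + mB cosθ₁ = mB(cosθ₁ − cosθ₂).
W = (0.187)(0.122)·(cos60° − cos90°) = (0.02281)·(+0.5000) = 0.01141 J.

W ≈ 0.0114 J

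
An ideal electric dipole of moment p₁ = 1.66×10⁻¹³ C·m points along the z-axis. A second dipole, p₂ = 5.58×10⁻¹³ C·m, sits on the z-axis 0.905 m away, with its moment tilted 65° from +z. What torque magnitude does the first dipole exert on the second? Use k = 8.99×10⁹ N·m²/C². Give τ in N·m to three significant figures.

The second dipole sits on the axis of the first, so the field there is axial: E₁ = 2kp₁/r³ along +z.
E₁ = 2(8.99×10⁹)(1.66×10⁻¹³)/(0.905)³ = 0.004027 N/C.
Torque on the second dipole: τ = p₂ E₁ sinθ.
τ = (5.58×10⁻¹³)(0.004027)·sin65° = 2.036×10⁻¹⁵ N·m.

τ ≈ 2.04×10⁻¹⁵ N·m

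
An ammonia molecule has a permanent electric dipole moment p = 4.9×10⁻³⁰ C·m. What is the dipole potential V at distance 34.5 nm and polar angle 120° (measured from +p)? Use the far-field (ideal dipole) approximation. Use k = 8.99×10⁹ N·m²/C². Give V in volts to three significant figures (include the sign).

The dipole potential is V = kp cosθ / r².
V = (8.99×10⁹)(4.90×10⁻³⁰)·cos120° / (3.45×10⁻⁸)² = -1.850×10⁻⁵ V.

V ≈ -1.85×10⁻⁵ V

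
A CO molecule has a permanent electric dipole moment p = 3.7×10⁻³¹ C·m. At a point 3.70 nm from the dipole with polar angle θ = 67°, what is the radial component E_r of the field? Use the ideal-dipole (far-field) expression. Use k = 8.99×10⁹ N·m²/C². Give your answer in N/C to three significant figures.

E_r ≈ 5.13×10⁴ N/C

For a dipole, E_r = (2kp cosθ)/r³.
kp/r³ = (8.99×10⁹)(3.70×10⁻³¹)/(3.70×10⁻⁹)³ = 6.567×10⁴ N/C.
E_r = 2·6.567×10⁴·cos67° = 5.132×10⁴ N/C.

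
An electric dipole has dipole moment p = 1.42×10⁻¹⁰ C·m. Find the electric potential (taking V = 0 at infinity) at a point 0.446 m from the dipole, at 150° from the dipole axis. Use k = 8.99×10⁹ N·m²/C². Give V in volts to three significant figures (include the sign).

V ≈ -5.56 V

The dipole potential is V = kp cosθ / r².
V = (8.99×10⁹)(1.42×10⁻¹⁰)·cos150° / (0.446)² = -5.558 V.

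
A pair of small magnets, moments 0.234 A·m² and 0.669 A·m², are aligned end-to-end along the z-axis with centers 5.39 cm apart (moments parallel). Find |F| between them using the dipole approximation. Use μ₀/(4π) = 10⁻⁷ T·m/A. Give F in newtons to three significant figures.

On-axis B of dipole 1: B = (μ₀/4π)·2m₁/r³. Force on dipole 2: F = m₂·dB/dr.
dB/dr = −(μ₀/4π)·6m₁/r⁴, so |F| = (μ₀/4π)·6m₁m₂/r⁴.
F = 6(10⁻⁷)(0.234)(0.669)/(0.0539)⁴ = 0.01113 N.

F ≈ 0.0111 N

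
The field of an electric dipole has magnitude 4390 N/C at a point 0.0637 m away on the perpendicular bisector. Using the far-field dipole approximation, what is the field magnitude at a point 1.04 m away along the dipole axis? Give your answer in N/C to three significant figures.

E ≈ 2.02 N/C

Dipole fields scale as 1/r³ in the far field.
The axial field is twice the equatorial field at the same r, so the geometry factor is 2/1.
E₂ = E₁ · (2/1) · (r₁/r₂)³ = 4390 · 2 · (0.0637/1.04)³.
(r₁/r₂)³ = (0.06125)³ = 0.0002298.
E₂ ≈ 2.017 N/C.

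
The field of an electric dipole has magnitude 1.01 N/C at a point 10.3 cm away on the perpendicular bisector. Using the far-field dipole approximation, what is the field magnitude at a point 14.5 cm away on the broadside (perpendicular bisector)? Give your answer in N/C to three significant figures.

Dipole fields scale as 1/r³ in the far field; the geometry is the same at both points.
E₂ = E₁ · (r₁/r₂)³ = 1.01 · (10.3/14.5)³.
(r₁/r₂)³ = (0.7103)³ = 0.3584.
E₂ ≈ 0.3620 N/C.

E ≈ 0.362 N/C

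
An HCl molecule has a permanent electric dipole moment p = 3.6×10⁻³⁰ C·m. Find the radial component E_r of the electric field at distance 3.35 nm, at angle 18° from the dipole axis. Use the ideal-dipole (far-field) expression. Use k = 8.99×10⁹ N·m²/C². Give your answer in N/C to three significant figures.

For a dipole, E_r = (2kp cosθ)/r³.
kp/r³ = (8.99×10⁹)(3.60×10⁻³⁰)/(3.35×10⁻⁹)³ = 8.609×10⁵ N/C.
E_r = 2·8.609×10⁵·cos18° = 1.637×10⁶ N/C.

E_r ≈ 1.64×10⁶ N/C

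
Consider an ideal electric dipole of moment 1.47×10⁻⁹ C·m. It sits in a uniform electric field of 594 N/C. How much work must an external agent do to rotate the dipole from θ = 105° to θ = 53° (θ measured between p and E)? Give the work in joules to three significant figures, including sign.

W_ext = ΔU = U(θ₂) − U(θ₁) = −pE cosθ₂ − (−pE cosθ₁) = pE(cosθ₁ − cosθ₂).
W = (1.47×10⁻⁹)(594)·(cos105° − cos53°) = (8.732×10⁻⁷)·(-0.8606) = -7.515×10⁻⁷ J.

W ≈ -7.51×10⁻⁷ J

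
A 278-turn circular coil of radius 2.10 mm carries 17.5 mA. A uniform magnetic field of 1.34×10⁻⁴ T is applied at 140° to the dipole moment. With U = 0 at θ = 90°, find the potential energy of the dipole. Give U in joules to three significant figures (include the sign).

U ≈ 6.92×10⁻⁹ J

m = NIA = NIπa² = 278·(0.0175)·π·(0.00210)² = 6.74×10⁻⁵ A·m².
U = −m·B = −mB cosθ.
U = −(6.74×10⁻⁵)(1.34×10⁻⁴)·cos140° = 6.919×10⁻⁹ J.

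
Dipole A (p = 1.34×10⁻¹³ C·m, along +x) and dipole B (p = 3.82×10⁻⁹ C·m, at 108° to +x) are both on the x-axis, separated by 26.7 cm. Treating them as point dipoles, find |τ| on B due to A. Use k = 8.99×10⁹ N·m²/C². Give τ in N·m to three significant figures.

The second dipole sits on the axis of the first, so the field there is axial: E₁ = 2kp₁/r³ along +x.
E₁ = 2(8.99×10⁹)(1.34×10⁻¹³)/(0.267)³ = 0.1266 N/C.
Torque on the second dipole: τ = p₂ E₁ sinθ.
τ = (3.82×10⁻⁹)(0.1266)·sin108° = 4.599×10⁻¹⁰ N·m.

τ ≈ 4.60×10⁻¹⁰ N·m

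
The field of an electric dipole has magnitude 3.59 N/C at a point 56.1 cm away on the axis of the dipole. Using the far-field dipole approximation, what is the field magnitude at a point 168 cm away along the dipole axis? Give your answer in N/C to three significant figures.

E ≈ 0.134 N/C

Dipole fields scale as 1/r³ in the far field; the geometry is the same at both points.
E₂ = E₁ · (r₁/r₂)³ = 3.59 · (56.1/168)³.
(r₁/r₂)³ = (0.3339)³ = 0.03724.
E₂ ≈ 0.1337 N/C.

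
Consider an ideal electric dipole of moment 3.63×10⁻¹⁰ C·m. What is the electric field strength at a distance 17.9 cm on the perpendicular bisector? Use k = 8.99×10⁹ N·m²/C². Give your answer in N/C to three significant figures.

E ≈ 569 N/C

On the perpendicular bisector E = kp/r³ (half the axial value at the same distance).
E = (8.99×10⁹)(3.63×10⁻¹⁰) / (0.179)³ = 569.0 N/C.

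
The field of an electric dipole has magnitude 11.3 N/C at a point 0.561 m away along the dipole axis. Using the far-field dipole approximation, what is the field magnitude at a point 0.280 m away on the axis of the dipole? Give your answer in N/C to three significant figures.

Dipole fields scale as 1/r³ in the far field; the geometry is the same at both points.
E₂ = E₁ · (r₁/r₂)³ = 11.3 · (0.561/0.280)³.
(r₁/r₂)³ = (2.004)³ = 8.043.
E₂ ≈ 90.89 N/C.

E ≈ 90.9 N/C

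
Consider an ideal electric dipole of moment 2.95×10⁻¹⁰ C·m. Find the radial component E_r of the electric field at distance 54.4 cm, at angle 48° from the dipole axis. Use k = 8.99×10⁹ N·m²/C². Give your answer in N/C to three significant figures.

For a dipole, E_r = (2kp cosθ)/r³.
kp/r³ = (8.99×10⁹)(2.95×10⁻¹⁰)/(0.544)³ = 16.47 N/C.
E_r = 2·16.47·cos48° = 22.05 N/C.

E_r ≈ 22.0 N/C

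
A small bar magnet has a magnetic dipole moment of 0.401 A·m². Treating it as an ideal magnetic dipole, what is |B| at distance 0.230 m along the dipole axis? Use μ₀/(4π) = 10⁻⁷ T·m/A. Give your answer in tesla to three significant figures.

B ≈ 6.59×10⁻⁶ T

On axis B = (μ₀/4π)·2m/r³.
B = 2·(10⁻⁷)·(0.401) / (0.230)³ = 6.592×10⁻⁶ T.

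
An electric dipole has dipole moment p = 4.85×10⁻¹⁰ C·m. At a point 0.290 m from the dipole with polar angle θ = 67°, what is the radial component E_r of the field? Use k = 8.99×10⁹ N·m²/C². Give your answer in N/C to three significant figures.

E_r ≈ 140 N/C

For a dipole, E_r = (2kp cosθ)/r³.
kp/r³ = (8.99×10⁹)(4.85×10⁻¹⁰)/(0.290)³ = 178.8 N/C.
E_r = 2·178.8·cos67° = 139.7 N/C.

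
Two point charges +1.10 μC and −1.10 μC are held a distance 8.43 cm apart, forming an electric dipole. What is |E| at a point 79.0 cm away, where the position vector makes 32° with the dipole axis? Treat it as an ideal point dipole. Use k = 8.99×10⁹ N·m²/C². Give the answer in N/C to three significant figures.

E ≈ 3000 N/C

Dipole moment p = qd = (1.10×10⁻⁶ C)(0.0843 m) = 9.273×10⁻⁸ C·m.
At angle θ the dipole field magnitude is E = (kp/r³)·√(1 + 3cos²θ).
kp/r³ = (8.99×10⁹)(9.273×10⁻⁸) / (0.790)³ = 1691 N/C.
√(1 + 3cos²32°) = √(1 + 3·0.7192) = √3.1576 ≈ 1.7770.
E ≈ 1691 × 1.777 = 3005 N/C.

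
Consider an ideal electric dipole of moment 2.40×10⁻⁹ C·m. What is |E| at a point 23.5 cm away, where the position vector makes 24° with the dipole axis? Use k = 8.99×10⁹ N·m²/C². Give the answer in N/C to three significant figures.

At angle θ the dipole field magnitude is E = (kp/r³)·√(1 + 3cos²θ).
kp/r³ = (8.99×10⁹)(2.40×10⁻⁹) / (0.235)³ = 1663 N/C.
√(1 + 3cos²24°) = √(1 + 3·0.8346) = √3.5037 ≈ 1.8718.
E ≈ 1663 × 1.872 = 3112 N/C.

E ≈ 3110 N/C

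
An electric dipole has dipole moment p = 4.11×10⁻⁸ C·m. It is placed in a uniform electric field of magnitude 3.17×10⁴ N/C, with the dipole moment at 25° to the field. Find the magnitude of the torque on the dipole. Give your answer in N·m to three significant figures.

τ ≈ 5.51×10⁻⁴ N·m

Torque on an electric dipole: τ = pE sinθ.
τ = (4.11×10⁻⁸)(3.17×10⁴)·sin25° = 5.506×10⁻⁴ N·m.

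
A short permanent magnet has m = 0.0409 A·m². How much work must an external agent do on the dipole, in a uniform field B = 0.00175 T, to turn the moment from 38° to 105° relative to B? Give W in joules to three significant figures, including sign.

W ≈ 7.49×10⁻⁵ J

W_ext = ΔU = −mB cosθ₂ + mB cosθ₁ = mB(cosθ₁ − cosθ₂).
W = (0.0409)(0.00175)·(cos38° − cos105°) = (7.158×10⁻⁵)·(+1.0468) = 7.493×10⁻⁵ J.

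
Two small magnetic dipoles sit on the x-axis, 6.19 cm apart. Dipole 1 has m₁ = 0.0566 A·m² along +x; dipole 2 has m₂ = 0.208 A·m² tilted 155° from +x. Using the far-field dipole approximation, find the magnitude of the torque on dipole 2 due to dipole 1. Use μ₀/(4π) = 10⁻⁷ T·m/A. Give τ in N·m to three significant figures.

τ ≈ 4.20×10⁻⁶ N·m

Dipole B is on the axis of dipole A, so B₁ there is axial: B₁ = (μ₀/4π)·2m₁/r³ along +x.
B₁ = 2(10⁻⁷)(0.0566)/(0.0619)³ = 4.773×10⁻⁵ T.
τ = m₂ B₁ sinθ.
τ = (0.208)(4.773×10⁻⁵)·sin155° = 4.196×10⁻⁶ N·m.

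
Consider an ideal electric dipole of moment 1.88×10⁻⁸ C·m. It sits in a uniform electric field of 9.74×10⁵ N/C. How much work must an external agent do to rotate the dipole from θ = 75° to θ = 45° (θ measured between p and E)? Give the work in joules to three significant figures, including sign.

W ≈ -0.00821 J

W_ext = ΔU = U(θ₂) − U(θ₁) = −pE cosθ₂ − (−pE cosθ₁) = pE(cosθ₁ − cosθ₂).
W = (1.88×10⁻⁸)(9.74×10⁵)·(cos75° − cos45°) = (0.01831)·(-0.4483) = -0.008209 J.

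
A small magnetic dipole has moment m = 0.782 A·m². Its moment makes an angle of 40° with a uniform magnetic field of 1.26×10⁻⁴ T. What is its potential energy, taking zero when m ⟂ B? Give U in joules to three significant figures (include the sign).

U = −m·B = −mB cosθ.
U = −(0.782)(1.26×10⁻⁴)·cos40° = -7.548×10⁻⁵ J.

U ≈ -7.55×10⁻⁵ J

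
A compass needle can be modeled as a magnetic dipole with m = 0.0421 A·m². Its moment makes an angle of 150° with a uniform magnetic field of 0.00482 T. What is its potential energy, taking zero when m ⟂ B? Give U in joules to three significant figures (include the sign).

U ≈ 1.76×10⁻⁴ J

U = −m·B = −mB cosθ.
U = −(0.0421)(0.00482)·cos150° = 1.757×10⁻⁴ J.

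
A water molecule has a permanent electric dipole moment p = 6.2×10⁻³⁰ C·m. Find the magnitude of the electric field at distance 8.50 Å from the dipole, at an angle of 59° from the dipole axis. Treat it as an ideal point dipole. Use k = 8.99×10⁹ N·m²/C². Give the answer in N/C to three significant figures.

E ≈ 1.22×10⁸ N/C

At angle θ the dipole field magnitude is E = (kp/r³)·√(1 + 3cos²θ).
kp/r³ = (8.99×10⁹)(6.20×10⁻³⁰) / (8.50×10⁻¹⁰)³ = 9.076×10⁷ N/C.
√(1 + 3cos²59°) = √(1 + 3·0.2653) = √1.7958 ≈ 1.3401.
E ≈ 9.076×10⁷ × 1.340 = 1.216×10⁸ N/C.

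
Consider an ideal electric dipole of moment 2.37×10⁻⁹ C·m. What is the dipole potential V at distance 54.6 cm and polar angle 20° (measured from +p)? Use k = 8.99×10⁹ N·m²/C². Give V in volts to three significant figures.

V ≈ 67.2 V

The dipole potential is V = kp cosθ / r².
V = (8.99×10⁹)(2.37×10⁻⁹)·cos20° / (0.546)² = 67.16 V.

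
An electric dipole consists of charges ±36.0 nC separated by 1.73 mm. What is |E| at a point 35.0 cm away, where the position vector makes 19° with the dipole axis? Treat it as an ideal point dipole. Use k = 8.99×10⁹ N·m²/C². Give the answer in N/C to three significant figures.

E ≈ 25.1 N/C

Dipole moment p = qd = (3.60×10⁻⁸ C)(0.00173 m) = 6.228×10⁻¹¹ C·m.
At angle θ the dipole field magnitude is E = (kp/r³)·√(1 + 3cos²θ).
kp/r³ = (8.99×10⁹)(6.228×10⁻¹¹) / (0.350)³ = 13.06 N/C.
√(1 + 3cos²19°) = √(1 + 3·0.8940) = √3.6820 ≈ 1.9189.
E ≈ 13.06 × 1.919 = 25.06 N/C.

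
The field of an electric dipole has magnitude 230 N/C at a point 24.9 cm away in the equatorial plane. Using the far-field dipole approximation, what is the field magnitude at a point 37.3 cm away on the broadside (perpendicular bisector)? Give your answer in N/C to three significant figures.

E ≈ 68.4 N/C

Dipole fields scale as 1/r³ in the far field; the geometry is the same at both points.
E₂ = E₁ · (r₁/r₂)³ = 230 · (24.9/37.3)³.
(r₁/r₂)³ = (0.6676)³ = 0.2975.
E₂ ≈ 68.42 N/C.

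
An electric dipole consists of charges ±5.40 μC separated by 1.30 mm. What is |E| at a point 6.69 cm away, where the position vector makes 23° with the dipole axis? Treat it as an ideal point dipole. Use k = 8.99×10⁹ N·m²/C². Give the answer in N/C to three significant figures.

E ≈ 3.97×10⁵ N/C

Dipole moment p = qd = (5.40×10⁻⁶ C)(0.00130 m) = 7.02×10⁻⁹ C·m.
At angle θ the dipole field magnitude is E = (kp/r³)·√(1 + 3cos²θ).
kp/r³ = (8.99×10⁹)(7.02×10⁻⁹) / (0.0669)³ = 2.108×10⁵ N/C.
√(1 + 3cos²23°) = √(1 + 3·0.8473) = √3.5420 ≈ 1.8820.
E ≈ 2.108×10⁵ × 1.882 = 3.967×10⁵ N/C.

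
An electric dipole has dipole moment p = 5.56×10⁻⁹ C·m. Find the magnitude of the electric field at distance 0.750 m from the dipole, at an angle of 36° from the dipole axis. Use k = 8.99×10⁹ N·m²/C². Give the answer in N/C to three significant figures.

E ≈ 204 N/C

At angle θ the dipole field magnitude is E = (kp/r³)·√(1 + 3cos²θ).
kp/r³ = (8.99×10⁹)(5.56×10⁻⁹) / (0.750)³ = 118.5 N/C.
√(1 + 3cos²36°) = √(1 + 3·0.6545) = √2.9635 ≈ 1.7215.
E ≈ 118.5 × 1.721 = 204.0 N/C.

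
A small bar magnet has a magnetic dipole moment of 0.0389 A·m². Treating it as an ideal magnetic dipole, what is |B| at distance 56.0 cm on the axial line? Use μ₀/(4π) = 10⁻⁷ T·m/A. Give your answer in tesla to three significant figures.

B ≈ 4.43×10⁻⁸ T

On axis B = (μ₀/4π)·2m/r³.
B = 2·(10⁻⁷)·(0.0389) / (0.560)³ = 4.430×10⁻⁸ T.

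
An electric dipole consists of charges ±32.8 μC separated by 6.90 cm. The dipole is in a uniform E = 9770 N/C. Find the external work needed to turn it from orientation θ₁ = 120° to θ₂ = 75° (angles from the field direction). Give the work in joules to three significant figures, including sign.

W ≈ -0.0168 J

Dipole moment p = qd = (3.28×10⁻⁵ C)(0.0690 m) = 2.263×10⁻⁶ C·m.
W_ext = ΔU = U(θ₂) − U(θ₁) = −pE cosθ₂ − (−pE cosθ₁) = pE(cosθ₁ − cosθ₂).
W = (2.263×10⁻⁶)(9770)·(cos120° − cos75°) = (0.02211)·(-0.7588) = -0.01678 J.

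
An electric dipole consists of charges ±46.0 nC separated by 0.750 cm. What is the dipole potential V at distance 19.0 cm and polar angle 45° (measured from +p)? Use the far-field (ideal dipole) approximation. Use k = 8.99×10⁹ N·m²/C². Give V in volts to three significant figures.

Dipole moment p = qd = (4.60×10⁻⁸ C)(0.00750 m) = 3.45×10⁻¹⁰ C·m.
The dipole potential is V = kp cosθ / r².
V = (8.99×10⁹)(3.45×10⁻¹⁰)·cos45° / (0.190)² = 60.75 V.

V ≈ 60.8 V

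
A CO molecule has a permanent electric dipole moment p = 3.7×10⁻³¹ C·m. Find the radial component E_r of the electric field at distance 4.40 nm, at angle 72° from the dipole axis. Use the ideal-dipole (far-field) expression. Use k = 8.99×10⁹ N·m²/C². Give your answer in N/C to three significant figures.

For a dipole, E_r = (2kp cosθ)/r³.
kp/r³ = (8.99×10⁹)(3.70×10⁻³¹)/(4.40×10⁻⁹)³ = 3.905×10⁴ N/C.
E_r = 2·3.905×10⁴·cos72° = 2.413×10⁴ N/C.

E_r ≈ 2.41×10⁴ N/C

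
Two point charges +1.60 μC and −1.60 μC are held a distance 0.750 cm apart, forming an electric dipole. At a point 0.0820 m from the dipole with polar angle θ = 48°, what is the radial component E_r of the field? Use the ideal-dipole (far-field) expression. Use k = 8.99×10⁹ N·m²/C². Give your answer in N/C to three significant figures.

Dipole moment p = qd = (1.60×10⁻⁶ C)(0.00750 m) = 1.20×10⁻⁸ C·m.
For a dipole, E_r = (2kp cosθ)/r³.
kp/r³ = (8.99×10⁹)(1.20×10⁻⁸)/(0.0820)³ = 1.957×10⁵ N/C.
E_r = 2·1.957×10⁵·cos48° = 2.618×10⁵ N/C.

E_r ≈ 2.62×10⁵ N/C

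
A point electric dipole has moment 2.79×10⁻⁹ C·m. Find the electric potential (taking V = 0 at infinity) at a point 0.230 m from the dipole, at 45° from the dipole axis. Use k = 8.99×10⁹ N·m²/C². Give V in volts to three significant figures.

V ≈ 335 V

The dipole potential is V = kp cosθ / r².
V = (8.99×10⁹)(2.79×10⁻⁹)·cos45° / (0.230)² = 335.3 V.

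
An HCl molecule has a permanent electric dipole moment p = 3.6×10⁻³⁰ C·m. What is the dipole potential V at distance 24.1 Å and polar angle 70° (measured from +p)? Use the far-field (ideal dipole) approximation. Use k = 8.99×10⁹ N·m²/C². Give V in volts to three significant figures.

V ≈ 0.00191 V

The dipole potential is V = kp cosθ / r².
V = (8.99×10⁹)(3.60×10⁻³⁰)·cos70° / (2.41×10⁻⁹)² = 0.001906 V.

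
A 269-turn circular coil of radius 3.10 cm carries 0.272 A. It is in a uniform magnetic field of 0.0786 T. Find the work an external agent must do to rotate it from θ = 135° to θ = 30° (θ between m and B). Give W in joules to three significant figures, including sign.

W ≈ -0.0273 J

m = NIA = NIπa² = 269·(0.272)·π·(0.0310)² = 0.2209 A·m².
W_ext = ΔU = −mB cosθ₂ + mB cosθ₁ = mB(cosθ₁ − cosθ₂).
W = (0.2209)(0.0786)·(cos135° − cos30°) = (0.01736)·(-1.5731) = -0.02731 J.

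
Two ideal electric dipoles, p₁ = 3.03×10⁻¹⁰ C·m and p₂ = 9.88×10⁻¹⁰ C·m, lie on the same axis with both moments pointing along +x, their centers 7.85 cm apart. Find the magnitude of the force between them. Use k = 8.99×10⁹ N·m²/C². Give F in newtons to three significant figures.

F ≈ 4.25×10⁻⁴ N

On-axis field of dipole 1 at distance r: E = 2kp₁/r³. Force on dipole 2 is F = p₂·dE/dr (gradient along axis).
dE/dr = −6kp₁/r⁴, so |F| = 6kp₁p₂/r⁴ (attractive for aligned moments).
F = 6(8.99×10⁹)(3.03×10⁻¹⁰)(9.88×10⁻¹⁰)/(0.0785)⁴ = 4.252×10⁻⁴ N.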